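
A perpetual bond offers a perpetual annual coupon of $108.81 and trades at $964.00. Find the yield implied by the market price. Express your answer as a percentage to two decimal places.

P = C/r ⇒ r = C/P = $108.81/$964.00 = 0.112873

11.29%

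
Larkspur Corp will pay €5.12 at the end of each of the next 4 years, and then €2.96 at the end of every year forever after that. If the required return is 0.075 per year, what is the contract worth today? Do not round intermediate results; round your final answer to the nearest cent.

PV of 4-year annuity: €5.12 × [1 − (1+0.075)^−4] / 0.075 = 17.14855
Perpetuity value at year 4: €2.96 / 0.075 = 39.46667
PV of perpetuity: 39.46667 / (1+0.075)^4 = 29.55266
Total PV = 17.14855 + 29.55266 = 46.70121

€46.70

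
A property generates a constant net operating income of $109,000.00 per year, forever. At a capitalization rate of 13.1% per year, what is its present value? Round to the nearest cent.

Level perpetuity: PV = C / r = $109,000.00 / 0.131 = $832,061.07

$832061.07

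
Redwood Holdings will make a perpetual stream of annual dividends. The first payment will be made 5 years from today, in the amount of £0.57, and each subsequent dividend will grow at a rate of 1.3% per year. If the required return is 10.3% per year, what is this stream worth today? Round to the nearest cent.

Value at end of year 4: C₁ / (r − g) = £0.57 / (0.103 − 0.013) = £6.3333
Discount to today: PV = £6.3333 / (1 + 0.103)^4 = £6.3333 / 1.480137 = £4.28

£4.28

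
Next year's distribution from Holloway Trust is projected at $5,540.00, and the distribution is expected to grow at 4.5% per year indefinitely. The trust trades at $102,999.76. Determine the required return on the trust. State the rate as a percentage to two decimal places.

9.88%

P = D₁/(r − g) ⇒ r = D₁/P + g = $5,540.0000/$102,999.76 + 0.045 = 0.053787 + 0.045 = 0.098787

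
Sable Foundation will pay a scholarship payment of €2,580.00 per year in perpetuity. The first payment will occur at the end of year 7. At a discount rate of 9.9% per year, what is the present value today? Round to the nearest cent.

Value at end of year 6: C / r = €2,580.00 / 0.099 = €26,060.6061
Discount to today: PV = €26,060.6061 / (1 + 0.099)^6 = €26,060.6061 / 1.761920 = €14,791.03

€14791.03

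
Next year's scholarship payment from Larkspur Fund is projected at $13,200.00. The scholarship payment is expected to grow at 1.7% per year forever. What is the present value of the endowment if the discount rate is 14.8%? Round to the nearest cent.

$100763.36

Growing perpetuity: P = D₁ / (r − g) = $13,200.0000 / (0.148 − 0.017) = $100,763.36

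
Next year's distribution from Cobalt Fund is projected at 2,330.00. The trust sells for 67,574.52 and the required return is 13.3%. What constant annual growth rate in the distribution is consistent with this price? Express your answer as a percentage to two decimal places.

P = D₁/(r−g) ⇒ g = r − D₁/P = 0.133 − 2,330.00/67,574.52 = 0.098520

9.85%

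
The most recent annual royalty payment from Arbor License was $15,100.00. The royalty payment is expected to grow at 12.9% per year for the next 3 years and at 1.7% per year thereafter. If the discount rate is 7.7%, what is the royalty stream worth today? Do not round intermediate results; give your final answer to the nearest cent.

$344653.46

D_1 = 17047.90000
D_2 = 19247.07910
D_3 = 21729.95230
Terminal value at year 3: TV = D_3×(1+g_2)/(r−g_2) = 22099.36149/0.06 = 368322.69155
P_0 = D_1/(1+r)^1 + D_2/(1+r)^2 + D_3/(1+r)^3 + TV/(1+r)^3
    = 15829.06221 + 16593.32519 + 17394.48853 + 294836.58056 = 344653.45649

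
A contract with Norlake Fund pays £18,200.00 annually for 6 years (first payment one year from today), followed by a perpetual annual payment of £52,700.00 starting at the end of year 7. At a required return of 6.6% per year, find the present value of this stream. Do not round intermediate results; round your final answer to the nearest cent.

£631988.76

PV of 6-year annuity: £18,200.00 × [1 − (1+0.066)^−6] / 0.066 = 87832.72055
Perpetuity value at year 6: £52,700.00 / 0.066 = 798484.84848
PV of perpetuity: 798484.84848 / (1+0.066)^6 = 544156.03678
Total PV = 87832.72055 + 544156.03678 = 631988.75733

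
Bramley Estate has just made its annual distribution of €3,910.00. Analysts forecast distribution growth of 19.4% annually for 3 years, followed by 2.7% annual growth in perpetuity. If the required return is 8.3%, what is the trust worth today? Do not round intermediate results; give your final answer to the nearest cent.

D_1 = 4668.54000
D_2 = 5574.23676
D_3 = 6655.63869
Terminal value at year 3: TV = D_3×(1+g_2)/(r−g_2) = 6835.34094/0.056 = 122059.65957
P_0 = D_1/(1+r)^1 + D_2/(1+r)^2 + D_3/(1+r)^3 + TV/(1+r)^3
    = 4310.74792 + 4752.56973 + 5239.67522 + 96091.90085 = 110394.89372

€110394.89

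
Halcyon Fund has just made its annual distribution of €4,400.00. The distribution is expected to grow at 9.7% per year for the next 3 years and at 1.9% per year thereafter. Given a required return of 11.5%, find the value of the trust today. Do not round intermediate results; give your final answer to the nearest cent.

€57256.96

D_1 = 4826.80000
D_2 = 5294.99960
D_3 = 5808.61456
Terminal value at year 3: TV = D_3×(1+g_2)/(r−g_2) = 5918.97824/0.096 = 61656.02331
P_0 = D_1/(1+r)^1 + D_2/(1+r)^2 + D_3/(1+r)^3 + TV/(1+r)^3
    = 4328.96861 + 4259.08391 + 4190.32740 + 44478.57942 = 57256.95934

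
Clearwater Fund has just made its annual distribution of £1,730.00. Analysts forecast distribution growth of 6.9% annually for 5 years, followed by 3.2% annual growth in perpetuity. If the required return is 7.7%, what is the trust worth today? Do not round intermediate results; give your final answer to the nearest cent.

D_1 = 1849.37000
D_2 = 1976.97653
D_3 = 2113.38791
D_4 = 2259.21168
D_5 = 2415.09728
Terminal value at year 5: TV = D_5×(1+g_2)/(r−g_2) = 2492.38040/0.045 = 55386.23100
P_0 = D_1/(1+r)^1 + D_2/(1+r)^2 + D_3/(1+r)^3 + D_4/(1+r)^4 + D_5/(1+r)^5 + TV/(1+r)^5
    = 1717.14949 + 1704.39443 + 1691.73412 + 1679.16785 + 1666.69492 + 38222.87025 = 46682.01107

£46682.01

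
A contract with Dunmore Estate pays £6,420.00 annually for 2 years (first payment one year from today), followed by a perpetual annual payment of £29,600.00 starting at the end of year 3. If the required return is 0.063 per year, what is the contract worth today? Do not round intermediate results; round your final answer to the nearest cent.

PV of 2-year annuity: £6,420.00 × [1 − (1+0.063)^−2] / 0.063 = 11721.08261
Perpetuity value at year 2: £29,600.00 / 0.063 = 469841.26984
PV of perpetuity: 469841.26984 / (1+0.063)^2 = 415800.14128
Total PV = 11721.08261 + 415800.14128 = 427521.22389

£427521.22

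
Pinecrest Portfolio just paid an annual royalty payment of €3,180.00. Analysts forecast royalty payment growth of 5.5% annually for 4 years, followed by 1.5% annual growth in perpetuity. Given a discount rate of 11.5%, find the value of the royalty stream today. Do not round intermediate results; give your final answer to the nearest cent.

€36968.84

D_1 = 3354.90000
D_2 = 3539.41950
D_3 = 3734.08757
D_4 = 3939.46239
Terminal value at year 4: TV = D_4×(1+g_2)/(r−g_2) = 3998.55432/0.1 = 39985.54325
P_0 = D_1/(1+r)^1 + D_2/(1+r)^2 + D_3/(1+r)^3 + D_4/(1+r)^4 + TV/(1+r)^4
    = 3008.87892 + 2846.96616 + 2693.76618 + 2548.81016 + 25870.42309 = 36968.84451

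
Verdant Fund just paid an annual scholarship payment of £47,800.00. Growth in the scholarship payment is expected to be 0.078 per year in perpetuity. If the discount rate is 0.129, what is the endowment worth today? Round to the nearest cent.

£1010360.78

D₁ = D₀ × (1 + g) = £47,800.00 × 1.078 = £51,528.4000
Growing perpetuity: P = D₁ / (r − g) = £51,528.4000 / (0.129 − 0.078) = £1,010,360.78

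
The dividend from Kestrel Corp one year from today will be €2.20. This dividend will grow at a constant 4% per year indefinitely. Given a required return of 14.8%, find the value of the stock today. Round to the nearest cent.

€20.37

Growing perpetuity: P = D₁ / (r − g) = €2.2000 / (0.148 − 0.04) = €20.37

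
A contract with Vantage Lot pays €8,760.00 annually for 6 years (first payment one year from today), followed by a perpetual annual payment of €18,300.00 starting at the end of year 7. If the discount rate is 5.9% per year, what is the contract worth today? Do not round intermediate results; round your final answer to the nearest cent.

PV of 6-year annuity: €8,760.00 × [1 − (1+0.059)^−6] / 0.059 = 43211.43312
Perpetuity value at year 6: €18,300.00 / 0.059 = 310169.49153
PV of perpetuity: 310169.49153 / (1+0.059)^6 = 219899.03192
Total PV = 43211.43312 + 219899.03192 = 263110.46505

€263110.47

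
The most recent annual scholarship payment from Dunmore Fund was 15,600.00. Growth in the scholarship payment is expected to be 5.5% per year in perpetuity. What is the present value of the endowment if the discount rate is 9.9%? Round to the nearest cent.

374045.45

D₁ = D₀ × (1 + g) = 15,600.00 × 1.055 = 16,458.0000
Growing perpetuity: P = D₁ / (r − g) = 16,458.0000 / (0.099 − 0.055) = 374,045.45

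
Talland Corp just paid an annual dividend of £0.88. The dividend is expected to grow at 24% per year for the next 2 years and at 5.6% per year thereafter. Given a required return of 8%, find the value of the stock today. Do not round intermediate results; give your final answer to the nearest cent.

£53.21

D_1 = 1.09120
D_2 = 1.35309
Terminal value at year 2: TV = D_2×(1+g_2)/(r−g_2) = 1.42886/0.024 = 59.53587
P_0 = D_1/(1+r)^1 + D_2/(1+r)^2 + TV/(1+r)^2
    = 1.01037 + 1.16005 + 51.04241 = 53.21284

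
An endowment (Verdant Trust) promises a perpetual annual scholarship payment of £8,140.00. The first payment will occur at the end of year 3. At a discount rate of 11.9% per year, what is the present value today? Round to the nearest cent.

£54628.25

Value at end of year 2: C / r = £8,140.00 / 0.119 = £68,403.3613
Discount to today: PV = £68,403.3613 / (1 + 0.119)^2 = £68,403.3613 / 1.252161 = £54,628.25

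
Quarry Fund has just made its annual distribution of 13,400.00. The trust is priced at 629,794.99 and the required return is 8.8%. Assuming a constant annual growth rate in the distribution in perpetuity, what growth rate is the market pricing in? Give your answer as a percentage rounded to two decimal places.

6.53%

P = D₀(1+g)/(r−g) ⇒ P(r−g) = D₀(1+g) ⇒ g(P+D₀) = P·r − D₀
g = (P·r − D₀)/(P + D₀) = (629,794.99×0.088 − 13,400.00) / (629,794.99 + 13,400.00) = 0.065333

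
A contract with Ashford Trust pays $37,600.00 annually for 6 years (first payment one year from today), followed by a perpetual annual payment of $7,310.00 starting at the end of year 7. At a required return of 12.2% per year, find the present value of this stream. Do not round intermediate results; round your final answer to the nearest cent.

$183750.33

PV of 6-year annuity: $37,600.00 × [1 − (1+0.122)^−6] / 0.122 = 153717.21504
Perpetuity value at year 6: $7,310.00 / 0.122 = 59918.03279
PV of perpetuity: 59918.03279 / (1+0.122)^6 = 30033.11678
Total PV = 153717.21504 + 30033.11678 = 183750.33182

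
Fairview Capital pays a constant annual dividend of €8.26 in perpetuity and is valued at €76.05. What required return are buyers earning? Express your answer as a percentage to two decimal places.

10.86%

P = C/r ⇒ r = C/P = €8.26/€76.05 = 0.108613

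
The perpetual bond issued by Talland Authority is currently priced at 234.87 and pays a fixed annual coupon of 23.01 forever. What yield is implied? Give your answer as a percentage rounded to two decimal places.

P = C/r ⇒ r = C/P = 23.01/234.87 = 0.097969

9.80%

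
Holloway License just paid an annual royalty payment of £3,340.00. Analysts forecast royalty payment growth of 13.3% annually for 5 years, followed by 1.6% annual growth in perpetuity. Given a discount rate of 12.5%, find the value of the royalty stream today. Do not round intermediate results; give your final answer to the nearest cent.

£49314.93

D_1 = 3784.22000
D_2 = 4287.52126
D_3 = 4857.76159
D_4 = 5503.84388
D_5 = 6235.85511
Terminal value at year 5: TV = D_5×(1+g_2)/(r−g_2) = 6335.62880/0.109 = 58125.03483
P_0 = D_1/(1+r)^1 + D_2/(1+r)^2 + D_3/(1+r)^3 + D_4/(1+r)^4 + D_5/(1+r)^5 + TV/(1+r)^5
    = 3363.75111 + 3387.67112 + 3411.76122 + 3436.02264 + 3460.45658 + 32255.26497 = 49314.92764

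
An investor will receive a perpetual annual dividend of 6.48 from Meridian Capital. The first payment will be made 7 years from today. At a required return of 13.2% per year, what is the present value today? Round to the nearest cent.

Value at end of year 6: C / r = 6.48 / 0.132 = 49.0909
Discount to today: PV = 49.0909 / (1 + 0.132)^6 = 49.0909 / 2.104159 = 23.33

23.33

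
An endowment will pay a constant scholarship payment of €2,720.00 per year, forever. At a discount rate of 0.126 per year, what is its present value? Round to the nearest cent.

€21587.30

Level perpetuity: PV = C / r = €2,720.00 / 0.126 = €21,587.30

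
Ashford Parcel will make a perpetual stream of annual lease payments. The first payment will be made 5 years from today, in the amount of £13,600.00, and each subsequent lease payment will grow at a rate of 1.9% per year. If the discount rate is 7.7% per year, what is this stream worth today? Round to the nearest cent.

Value at end of year 4: C₁ / (r − g) = £13,600.00 / (0.077 − 0.019) = £234,482.7586
Discount to today: PV = £234,482.7586 / (1 + 0.077)^4 = £234,482.7586 / 1.345435 = £174,280.22

£174280.22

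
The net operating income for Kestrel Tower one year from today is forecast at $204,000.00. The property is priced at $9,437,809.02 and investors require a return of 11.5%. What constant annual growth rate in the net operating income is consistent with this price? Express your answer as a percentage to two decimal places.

9.34%

P = D₁/(r−g) ⇒ g = r − D₁/P = 0.115 − $204,000.00/$9,437,809.02 = 0.093385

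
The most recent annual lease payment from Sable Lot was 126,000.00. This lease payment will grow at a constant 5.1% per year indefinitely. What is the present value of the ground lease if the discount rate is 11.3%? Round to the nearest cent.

D₁ = D₀ × (1 + g) = 126,000.00 × 1.051 = 132,426.0000
Growing perpetuity: P = D₁ / (r − g) = 132,426.0000 / (0.113 − 0.051) = 2,135,903.23

2135903.23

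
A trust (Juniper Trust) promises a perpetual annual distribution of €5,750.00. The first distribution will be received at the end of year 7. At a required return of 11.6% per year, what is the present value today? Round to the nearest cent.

Value at end of year 6: C / r = €5,750.00 / 0.116 = €49,568.9655
Discount to today: PV = €49,568.9655 / (1 + 0.116)^6 = €49,568.9655 / 1.931902 = €25,658.11

€25658.11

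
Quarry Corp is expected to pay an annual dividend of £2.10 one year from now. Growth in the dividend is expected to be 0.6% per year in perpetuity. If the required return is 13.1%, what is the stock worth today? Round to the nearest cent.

£16.80

Growing perpetuity: P = D₁ / (r − g) = £2.1000 / (0.131 − 0.006) = £16.80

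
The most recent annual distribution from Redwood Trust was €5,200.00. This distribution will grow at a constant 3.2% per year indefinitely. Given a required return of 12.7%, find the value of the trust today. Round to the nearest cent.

D₁ = D₀ × (1 + g) = €5,200.00 × 1.032 = €5,366.4000
Growing perpetuity: P = D₁ / (r − g) = €5,366.4000 / (0.127 − 0.032) = €56,488.42

€56488.42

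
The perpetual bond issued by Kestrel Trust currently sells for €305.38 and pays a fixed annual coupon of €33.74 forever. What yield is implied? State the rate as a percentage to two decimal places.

11.05%

P = C/r ⇒ r = C/P = €33.74/€305.38 = 0.110485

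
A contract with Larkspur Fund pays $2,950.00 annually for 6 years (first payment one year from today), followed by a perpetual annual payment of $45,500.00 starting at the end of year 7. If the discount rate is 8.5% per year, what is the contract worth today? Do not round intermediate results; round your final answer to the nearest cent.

PV of 6-year annuity: $2,950.00 × [1 − (1+0.085)^−6] / 0.085 = 13433.08215
Perpetuity value at year 6: $45,500.00 / 0.085 = 535294.11765
PV of perpetuity: 535294.11765 / (1+0.085)^6 = 328105.90143
Total PV = 13433.08215 + 328105.90143 = 341538.98358

$341538.98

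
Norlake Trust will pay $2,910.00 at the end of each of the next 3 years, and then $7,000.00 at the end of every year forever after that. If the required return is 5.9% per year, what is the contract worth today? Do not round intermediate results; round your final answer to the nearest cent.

$107691.19

PV of 3-year annuity: $2,910.00 × [1 − (1+0.059)^−3] / 0.059 = 7792.87866
Perpetuity value at year 3: $7,000.00 / 0.059 = 118644.06780
PV of perpetuity: 118644.06780 / (1+0.059)^3 = 99898.31157
Total PV = 7792.87866 + 99898.31157 = 107691.19023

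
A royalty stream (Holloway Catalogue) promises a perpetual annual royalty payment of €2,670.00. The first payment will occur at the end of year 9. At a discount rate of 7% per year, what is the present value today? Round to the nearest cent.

€22199.49

Value at end of year 8: C / r = €2,670.00 / 0.07 = €38,142.8571
Discount to today: PV = €38,142.8571 / (1 + 0.07)^8 = €38,142.8571 / 1.718186 = €22,199.49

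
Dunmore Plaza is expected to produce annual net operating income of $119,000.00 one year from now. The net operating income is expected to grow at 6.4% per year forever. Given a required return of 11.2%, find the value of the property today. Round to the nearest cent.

$2479166.67

Growing perpetuity: P = D₁ / (r − g) = $119,000.0000 / (0.112 − 0.064) = $2,479,166.67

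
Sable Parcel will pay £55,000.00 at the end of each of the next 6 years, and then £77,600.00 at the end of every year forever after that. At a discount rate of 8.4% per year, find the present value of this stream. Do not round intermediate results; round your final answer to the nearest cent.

PV of 6-year annuity: £55,000.00 × [1 − (1+0.084)^−6] / 0.084 = 251202.27938
Perpetuity value at year 6: £77,600.00 / 0.084 = 923809.52381
PV of perpetuity: 923809.52381 / (1+0.084)^6 = 569385.94418
Total PV = 251202.27938 + 569385.94418 = 820588.22356

£820588.22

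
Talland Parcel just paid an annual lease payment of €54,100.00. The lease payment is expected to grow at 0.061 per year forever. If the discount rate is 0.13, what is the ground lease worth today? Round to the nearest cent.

€831885.51

D₁ = D₀ × (1 + g) = €54,100.00 × 1.061 = €57,400.1000
Growing perpetuity: P = D₁ / (r − g) = €57,400.1000 / (0.13 − 0.061) = €831,885.51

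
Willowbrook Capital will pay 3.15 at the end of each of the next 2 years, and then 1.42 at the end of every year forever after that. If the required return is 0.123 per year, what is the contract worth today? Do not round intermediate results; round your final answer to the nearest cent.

PV of 2-year annuity: 3.15 × [1 − (1+0.123)^−2] / 0.123 = 5.30275
Perpetuity value at year 2: 1.42 / 0.123 = 11.54472
PV of perpetuity: 11.54472 / (1+0.123)^2 = 9.15427
Total PV = 5.30275 + 9.15427 = 14.45702

14.46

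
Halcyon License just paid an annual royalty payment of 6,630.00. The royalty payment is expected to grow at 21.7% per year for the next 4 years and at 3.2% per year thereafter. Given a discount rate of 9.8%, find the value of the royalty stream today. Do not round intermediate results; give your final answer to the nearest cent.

D_1 = 8068.71000
D_2 = 9819.62007
D_3 = 11950.47763
D_4 = 14543.73127
Terminal value at year 4: TV = D_4×(1+g_2)/(r−g_2) = 15009.13067/0.066 = 227411.07077
P_0 = D_1/(1+r)^1 + D_2/(1+r)^2 + D_3/(1+r)^3 + D_4/(1+r)^4 + TV/(1+r)^4
    = 7348.55191 + 8144.97967 + 9027.72337 + 10006.13783 + 156459.60973 = 190987.00251

190987.00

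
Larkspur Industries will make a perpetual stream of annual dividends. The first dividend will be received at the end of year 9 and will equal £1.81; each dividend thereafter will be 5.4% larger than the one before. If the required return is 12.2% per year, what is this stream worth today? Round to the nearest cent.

Value at end of year 8: C₁ / (r − g) = £1.81 / (0.122 − 0.054) = £26.6176
Discount to today: PV = £26.6176 / (1 + 0.122)^8 = £26.6176 / 2.511556 = £10.60

£10.60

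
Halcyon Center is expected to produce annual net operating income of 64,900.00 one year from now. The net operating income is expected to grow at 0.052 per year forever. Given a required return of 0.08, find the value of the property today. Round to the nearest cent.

2317857.14

Growing perpetuity: P = D₁ / (r − g) = 64,900.0000 / (0.08 − 0.052) = 2,317,857.14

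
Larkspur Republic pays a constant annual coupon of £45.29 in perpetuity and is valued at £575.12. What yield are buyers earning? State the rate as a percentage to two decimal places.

7.87%

P = C/r ⇒ r = C/P = £45.29/£575.12 = 0.078749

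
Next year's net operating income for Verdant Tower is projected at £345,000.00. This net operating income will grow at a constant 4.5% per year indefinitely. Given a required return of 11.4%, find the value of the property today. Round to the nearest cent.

£5000000.00

Growing perpetuity: P = D₁ / (r − g) = £345,000.0000 / (0.114 − 0.045) = £5,000,000.00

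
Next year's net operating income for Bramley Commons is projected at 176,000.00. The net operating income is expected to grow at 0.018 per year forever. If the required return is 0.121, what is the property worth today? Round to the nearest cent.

Growing perpetuity: P = D₁ / (r − g) = 176,000.0000 / (0.121 − 0.018) = 1,708,737.86

1708737.86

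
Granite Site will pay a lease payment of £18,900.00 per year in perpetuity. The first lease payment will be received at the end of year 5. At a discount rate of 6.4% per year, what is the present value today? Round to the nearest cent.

£230417.42

Value at end of year 4: C / r = £18,900.00 / 0.064 = £295,312.5000
Discount to today: PV = £295,312.5000 / (1 + 0.064)^4 = £295,312.5000 / 1.281641 = £230,417.42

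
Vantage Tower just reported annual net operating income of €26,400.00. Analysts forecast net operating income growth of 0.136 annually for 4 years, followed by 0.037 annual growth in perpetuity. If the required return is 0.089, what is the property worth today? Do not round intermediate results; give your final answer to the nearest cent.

D_1 = 29990.40000
D_2 = 34069.09440
D_3 = 38702.49124
D_4 = 43966.03005
Terminal value at year 4: TV = D_4×(1+g_2)/(r−g_2) = 45592.77316/0.052 = 876784.09920
P_0 = D_1/(1+r)^1 + D_2/(1+r)^2 + D_3/(1+r)^3 + D_4/(1+r)^4 + TV/(1+r)^4
    = 27539.39394 + 28727.96282 + 29967.82899 + 31261.20636 + 623420.59614 = 740916.98826

€740916.99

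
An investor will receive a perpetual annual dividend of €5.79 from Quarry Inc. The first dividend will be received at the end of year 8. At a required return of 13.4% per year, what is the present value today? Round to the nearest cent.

Value at end of year 7: C / r = €5.79 / 0.134 = €43.2090
Discount to today: PV = €43.2090 / (1 + 0.134)^7 = €43.2090 / 2.411523 = €17.92

€17.92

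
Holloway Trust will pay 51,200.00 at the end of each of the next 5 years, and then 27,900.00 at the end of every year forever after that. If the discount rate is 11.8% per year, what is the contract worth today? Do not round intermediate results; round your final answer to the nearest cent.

320849.78

PV of 5-year annuity: 51,200.00 × [1 − (1+0.118)^−5] / 0.118 = 185482.66462
Perpetuity value at year 5: 27,900.00 / 0.118 = 236440.67797
PV of perpetuity: 236440.67797 / (1+0.118)^5 = 135367.11658
Total PV = 185482.66462 + 135367.11658 = 320849.78120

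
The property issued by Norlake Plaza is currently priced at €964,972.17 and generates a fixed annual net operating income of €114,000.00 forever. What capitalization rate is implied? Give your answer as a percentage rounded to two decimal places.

11.81%

P = C/r ⇒ r = C/P = €114,000.00/€964,972.17 = 0.118138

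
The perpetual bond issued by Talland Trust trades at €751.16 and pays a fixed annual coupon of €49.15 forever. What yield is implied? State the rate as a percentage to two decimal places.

6.54%

P = C/r ⇒ r = C/P = €49.15/€751.16 = 0.065432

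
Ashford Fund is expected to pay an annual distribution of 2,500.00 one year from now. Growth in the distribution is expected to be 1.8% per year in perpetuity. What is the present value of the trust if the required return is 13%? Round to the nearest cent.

Growing perpetuity: P = D₁ / (r − g) = 2,500.0000 / (0.13 − 0.018) = 22,321.43

22321.43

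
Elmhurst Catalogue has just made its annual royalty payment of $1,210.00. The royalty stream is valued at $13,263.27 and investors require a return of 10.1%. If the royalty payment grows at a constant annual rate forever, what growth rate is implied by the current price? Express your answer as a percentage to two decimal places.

P = D₀(1+g)/(r−g) ⇒ P(r−g) = D₀(1+g) ⇒ g(P+D₀) = P·r − D₀
g = (P·r − D₀)/(P + D₀) = ($13,263.27×0.101 − $1,210.00) / ($13,263.27 + $1,210.00) = 0.008954

0.90%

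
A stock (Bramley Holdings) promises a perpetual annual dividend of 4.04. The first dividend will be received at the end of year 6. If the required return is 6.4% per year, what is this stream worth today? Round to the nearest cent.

Value at end of year 5: C / r = 4.04 / 0.064 = 63.1250
Discount to today: PV = 63.1250 / (1 + 0.064)^5 = 63.1250 / 1.363666 = 46.29

46.29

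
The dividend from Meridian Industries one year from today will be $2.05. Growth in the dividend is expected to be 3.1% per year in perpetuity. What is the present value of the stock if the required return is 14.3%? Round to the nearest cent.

$18.30

Growing perpetuity: P = D₁ / (r − g) = $2.0500 / (0.143 − 0.031) = $18.30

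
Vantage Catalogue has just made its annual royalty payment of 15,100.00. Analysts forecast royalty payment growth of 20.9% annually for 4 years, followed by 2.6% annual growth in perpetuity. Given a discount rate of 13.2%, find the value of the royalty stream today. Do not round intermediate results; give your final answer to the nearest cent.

261562.16

D_1 = 18255.90000
D_2 = 22071.38310
D_3 = 26684.30217
D_4 = 32261.32132
Terminal value at year 4: TV = D_4×(1+g_2)/(r−g_2) = 33100.11568/0.106 = 312265.24222
P_0 = D_1/(1+r)^1 + D_2/(1+r)^2 + D_3/(1+r)^3 + D_4/(1+r)^4 + TV/(1+r)^4
    = 16127.12014 + 17224.10623 + 18395.71063 + 19647.00897 + 190168.21885 = 261562.16482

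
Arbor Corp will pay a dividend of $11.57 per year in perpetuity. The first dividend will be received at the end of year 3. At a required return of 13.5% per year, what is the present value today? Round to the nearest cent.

Value at end of year 2: C / r = $11.57 / 0.135 = $85.7037
Discount to today: PV = $85.7037 / (1 + 0.135)^2 = $85.7037 / 1.288225 = $66.53

$66.53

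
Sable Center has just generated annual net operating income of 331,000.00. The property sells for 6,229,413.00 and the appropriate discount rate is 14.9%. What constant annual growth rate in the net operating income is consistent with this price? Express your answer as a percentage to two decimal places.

9.10%

P = D₀(1+g)/(r−g) ⇒ P(r−g) = D₀(1+g) ⇒ g(P+D₀) = P·r − D₀
g = (P·r − D₀)/(P + D₀) = (6,229,413.00×0.149 − 331,000.00) / (6,229,413.00 + 331,000.00) = 0.091028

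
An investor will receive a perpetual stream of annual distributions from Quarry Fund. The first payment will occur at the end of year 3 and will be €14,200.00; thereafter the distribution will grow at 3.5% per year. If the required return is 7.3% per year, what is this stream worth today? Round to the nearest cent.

Value at end of year 2: C₁ / (r − g) = €14,200.00 / (0.073 − 0.035) = €373,684.2105
Discount to today: PV = €373,684.2105 / (1 + 0.073)^2 = €373,684.2105 / 1.151329 = €324,567.70

€324567.70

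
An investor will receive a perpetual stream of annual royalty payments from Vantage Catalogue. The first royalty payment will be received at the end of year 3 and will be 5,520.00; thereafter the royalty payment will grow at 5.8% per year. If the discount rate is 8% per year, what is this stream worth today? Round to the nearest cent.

Value at end of year 2: C₁ / (r − g) = 5,520.00 / (0.08 − 0.058) = 250,909.0909
Discount to today: PV = 250,909.0909 / (1 + 0.08)^2 = 250,909.0909 / 1.166400 = 215,114.10

215114.10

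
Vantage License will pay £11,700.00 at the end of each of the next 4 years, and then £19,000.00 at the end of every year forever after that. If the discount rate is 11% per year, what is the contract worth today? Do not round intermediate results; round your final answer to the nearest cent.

PV of 4-year annuity: £11,700.00 × [1 − (1+0.11)^−4] / 0.11 = 36298.61457
Perpetuity value at year 4: £19,000.00 / 0.11 = 172727.27273
PV of perpetuity: 172727.27273 / (1+0.11)^4 = 113780.80463
Total PV = 36298.61457 + 113780.80463 = 150079.41919

£150079.42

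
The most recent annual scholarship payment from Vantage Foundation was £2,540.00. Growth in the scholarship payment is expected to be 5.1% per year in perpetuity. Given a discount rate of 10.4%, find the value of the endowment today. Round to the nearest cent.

D₁ = D₀ × (1 + g) = £2,540.00 × 1.051 = £2,669.5400
Growing perpetuity: P = D₁ / (r − g) = £2,669.5400 / (0.104 − 0.051) = £50,368.68

£50368.68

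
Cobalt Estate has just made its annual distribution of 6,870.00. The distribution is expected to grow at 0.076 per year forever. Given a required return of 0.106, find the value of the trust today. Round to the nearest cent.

D₁ = D₀ × (1 + g) = 6,870.00 × 1.076 = 7,392.1200
Growing perpetuity: P = D₁ / (r − g) = 7,392.1200 / (0.106 − 0.076) = 246,404.00

246404.00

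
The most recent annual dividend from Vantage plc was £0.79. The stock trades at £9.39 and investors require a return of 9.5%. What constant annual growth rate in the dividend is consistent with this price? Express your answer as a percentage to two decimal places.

1.00%

P = D₀(1+g)/(r−g) ⇒ P(r−g) = D₀(1+g) ⇒ g(P+D₀) = P·r − D₀
g = (P·r − D₀)/(P + D₀) = (£9.39×0.095 − £0.79) / (£9.39 + £0.79) = 0.010025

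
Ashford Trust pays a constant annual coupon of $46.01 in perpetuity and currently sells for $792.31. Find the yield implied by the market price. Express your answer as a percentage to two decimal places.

P = C/r ⇒ r = C/P = $46.01/$792.31 = 0.058071

5.81%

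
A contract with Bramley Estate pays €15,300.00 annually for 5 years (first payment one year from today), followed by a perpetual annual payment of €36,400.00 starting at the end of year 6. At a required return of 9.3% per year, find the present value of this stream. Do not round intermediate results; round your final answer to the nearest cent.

€309961.10

PV of 5-year annuity: €15,300.00 × [1 − (1+0.093)^−5] / 0.093 = 59051.29525
Perpetuity value at year 5: €36,400.00 / 0.093 = 391397.84946
PV of perpetuity: 391397.84946 / (1+0.093)^5 = 250909.80063
Total PV = 59051.29525 + 250909.80063 = 309961.09588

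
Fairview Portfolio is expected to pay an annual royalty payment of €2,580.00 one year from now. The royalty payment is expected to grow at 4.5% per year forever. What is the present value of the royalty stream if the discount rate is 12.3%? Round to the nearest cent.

Growing perpetuity: P = D₁ / (r − g) = €2,580.0000 / (0.123 − 0.045) = €33,076.92

€33076.92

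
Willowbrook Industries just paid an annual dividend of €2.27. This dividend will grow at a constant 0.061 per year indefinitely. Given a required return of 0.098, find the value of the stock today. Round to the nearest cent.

D₁ = D₀ × (1 + g) = €2.27 × 1.061 = €2.4085
Growing perpetuity: P = D₁ / (r − g) = €2.4085 / (0.098 − 0.061) = €65.09

€65.09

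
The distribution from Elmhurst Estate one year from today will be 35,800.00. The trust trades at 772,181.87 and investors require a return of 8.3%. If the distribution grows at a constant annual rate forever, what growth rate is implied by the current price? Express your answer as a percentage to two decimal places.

P = D₁/(r−g) ⇒ g = r − D₁/P = 0.083 − 35,800.00/772,181.87 = 0.036638

3.66%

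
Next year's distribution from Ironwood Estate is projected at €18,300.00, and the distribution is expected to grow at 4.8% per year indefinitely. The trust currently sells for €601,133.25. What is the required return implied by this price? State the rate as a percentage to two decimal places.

7.84%

P = D₁/(r − g) ⇒ r = D₁/P + g = €18,300.0000/€601,133.25 + 0.048 = 0.030443 + 0.048 = 0.078443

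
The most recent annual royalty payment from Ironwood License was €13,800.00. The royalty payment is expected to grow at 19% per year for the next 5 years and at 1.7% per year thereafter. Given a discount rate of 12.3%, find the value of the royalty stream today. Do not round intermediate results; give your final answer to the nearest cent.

€259278.36

D_1 = 16422.00000
D_2 = 19542.18000
D_3 = 23255.19420
D_4 = 27673.68110
D_5 = 32931.68051
Terminal value at year 5: TV = D_5×(1+g_2)/(r−g_2) = 33491.51908/0.106 = 315957.72712
P_0 = D_1/(1+r)^1 + D_2/(1+r)^2 + D_3/(1+r)^3 + D_4/(1+r)^4 + D_5/(1+r)^5 + TV/(1+r)^5
    = 14623.33037 + 15495.78195 + 16420.28542 + 17399.94626 + 18438.05525 + 176900.96407 = 259278.36332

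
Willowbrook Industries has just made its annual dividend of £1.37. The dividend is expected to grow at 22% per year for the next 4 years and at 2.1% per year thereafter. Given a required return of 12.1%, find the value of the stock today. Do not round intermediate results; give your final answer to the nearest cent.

£26.42

D_1 = 1.67140
D_2 = 2.03911
D_3 = 2.48771
D_4 = 3.03501
Terminal value at year 4: TV = D_4×(1+g_2)/(r−g_2) = 3.09874/0.1 = 30.98744
P_0 = D_1/(1+r)^1 + D_2/(1+r)^2 + D_3/(1+r)^3 + D_4/(1+r)^4 + TV/(1+r)^4
    = 1.49099 + 1.62267 + 1.76597 + 1.92193 + 19.62290 = 26.42445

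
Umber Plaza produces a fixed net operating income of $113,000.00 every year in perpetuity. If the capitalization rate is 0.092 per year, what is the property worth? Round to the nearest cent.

$1228260.87

Level perpetuity: PV = C / r = $113,000.00 / 0.092 = $1,228,260.87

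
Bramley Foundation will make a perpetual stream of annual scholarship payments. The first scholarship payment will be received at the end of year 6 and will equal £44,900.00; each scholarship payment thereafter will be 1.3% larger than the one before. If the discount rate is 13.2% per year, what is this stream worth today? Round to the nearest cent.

£202986.54

Value at end of year 5: C₁ / (r − g) = £44,900.00 / (0.132 − 0.013) = £377,310.9244
Discount to today: PV = £377,310.9244 / (1 + 0.132)^5 = £377,310.9244 / 1.858798 = £202,986.54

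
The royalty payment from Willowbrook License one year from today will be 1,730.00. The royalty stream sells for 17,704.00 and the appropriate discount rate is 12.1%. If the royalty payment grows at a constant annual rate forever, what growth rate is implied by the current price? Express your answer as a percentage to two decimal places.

2.33%

P = D₁/(r−g) ⇒ g = r − D₁/P = 0.121 − 1,730.00/17,704.00 = 0.023282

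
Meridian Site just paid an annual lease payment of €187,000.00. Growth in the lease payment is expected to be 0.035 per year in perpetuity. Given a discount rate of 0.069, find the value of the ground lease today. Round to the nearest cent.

D₁ = D₀ × (1 + g) = €187,000.00 × 1.035 = €193,545.0000
Growing perpetuity: P = D₁ / (r − g) = €193,545.0000 / (0.069 − 0.035) = €5,692,500.00

€5692500.00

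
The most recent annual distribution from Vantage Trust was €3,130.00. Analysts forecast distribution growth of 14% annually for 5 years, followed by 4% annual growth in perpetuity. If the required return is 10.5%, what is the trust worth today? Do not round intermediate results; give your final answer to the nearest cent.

D_1 = 3568.20000
D_2 = 4067.74800
D_3 = 4637.23272
D_4 = 5286.44530
D_5 = 6026.54764
Terminal value at year 5: TV = D_5×(1+g_2)/(r−g_2) = 6267.60955/0.065 = 96424.76229
P_0 = D_1/(1+r)^1 + D_2/(1+r)^2 + D_3/(1+r)^3 + D_4/(1+r)^4 + D_5/(1+r)^5 + TV/(1+r)^5
    = 3229.14027 + 3331.42073 + 3436.94085 + 3545.80323 + 3658.11374 + 58529.81977 = 75731.23858

€75731.24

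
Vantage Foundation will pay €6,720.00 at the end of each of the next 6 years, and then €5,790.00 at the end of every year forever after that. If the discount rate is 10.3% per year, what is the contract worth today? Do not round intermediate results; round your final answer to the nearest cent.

PV of 6-year annuity: €6,720.00 × [1 − (1+0.103)^−6] / 0.103 = 29011.83085
Perpetuity value at year 6: €5,790.00 / 0.103 = 56213.59223
PV of perpetuity: 56213.59223 / (1+0.103)^6 = 31216.79155
Total PV = 29011.83085 + 31216.79155 = 60228.62239

€60228.62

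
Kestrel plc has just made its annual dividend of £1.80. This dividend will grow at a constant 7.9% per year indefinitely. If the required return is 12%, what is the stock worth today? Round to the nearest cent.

D₁ = D₀ × (1 + g) = £1.80 × 1.079 = £1.9422
Growing perpetuity: P = D₁ / (r − g) = £1.9422 / (0.12 − 0.079) = £47.37

£47.37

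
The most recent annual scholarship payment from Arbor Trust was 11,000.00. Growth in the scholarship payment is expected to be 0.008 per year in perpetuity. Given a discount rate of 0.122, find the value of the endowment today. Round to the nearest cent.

97263.16

D₁ = D₀ × (1 + g) = 11,000.00 × 1.008 = 11,088.0000
Growing perpetuity: P = D₁ / (r − g) = 11,088.0000 / (0.122 − 0.008) = 97,263.16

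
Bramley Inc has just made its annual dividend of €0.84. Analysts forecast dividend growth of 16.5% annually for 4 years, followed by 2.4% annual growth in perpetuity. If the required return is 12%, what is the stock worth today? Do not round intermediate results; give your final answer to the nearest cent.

D_1 = 0.97860
D_2 = 1.14007
D_3 = 1.32818
D_4 = 1.54733
Terminal value at year 4: TV = D_4×(1+g_2)/(r−g_2) = 1.58447/0.096 = 16.50485
P_0 = D_1/(1+r)^1 + D_2/(1+r)^2 + D_3/(1+r)^3 + D_4/(1+r)^4 + TV/(1+r)^4
    = 0.87375 + 0.90886 + 0.94537 + 0.98336 + 10.48913 = 14.20047

€14.20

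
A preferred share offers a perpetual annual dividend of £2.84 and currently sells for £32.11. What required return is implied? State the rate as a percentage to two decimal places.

8.84%

P = C/r ⇒ r = C/P = £2.84/£32.11 = 0.088446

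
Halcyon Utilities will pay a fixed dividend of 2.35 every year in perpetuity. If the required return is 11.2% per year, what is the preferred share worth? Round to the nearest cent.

20.98

Level perpetuity: PV = C / r = 2.35 / 0.112 = 20.98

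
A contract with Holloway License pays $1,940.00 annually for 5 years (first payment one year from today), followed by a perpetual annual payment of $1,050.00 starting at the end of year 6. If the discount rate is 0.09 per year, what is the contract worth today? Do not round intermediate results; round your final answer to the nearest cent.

PV of 5-year annuity: $1,940.00 × [1 − (1+0.09)^−5] / 0.09 = 7545.92345
Perpetuity value at year 5: $1,050.00 / 0.09 = 11666.66667
PV of perpetuity: 11666.66667 / (1+0.09)^5 = 7582.53284
Total PV = 7545.92345 + 7582.53284 = 15128.45629

$15128.46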